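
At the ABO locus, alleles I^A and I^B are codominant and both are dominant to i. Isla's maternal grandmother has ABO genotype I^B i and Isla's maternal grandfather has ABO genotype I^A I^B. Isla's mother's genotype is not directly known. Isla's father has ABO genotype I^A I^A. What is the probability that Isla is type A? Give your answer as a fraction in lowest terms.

Isla's mother's ABO genotype from I^B i × I^A I^B: 1/4 I^A I^B, 1/4 I^A i, 1/4 I^B I^B, 1/4 I^B i.
Crossing each possibility with the father I^A I^A and summing P(type A): 1/4·1/2 + 1/4·1 + 1/4·0 + 1/4·1/2 = 1/2.

1/2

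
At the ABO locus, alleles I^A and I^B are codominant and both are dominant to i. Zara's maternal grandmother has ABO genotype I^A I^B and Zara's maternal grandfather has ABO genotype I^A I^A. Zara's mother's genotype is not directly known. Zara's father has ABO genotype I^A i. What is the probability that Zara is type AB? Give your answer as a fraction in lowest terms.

1/8

Zara's mother's ABO genotype from I^A I^B × I^A I^A: 1/2 I^A I^A, 1/2 I^A I^B.
Crossing each possibility with the father I^A i and summing P(type AB): 1/2·0 + 1/2·1/4 = 1/8.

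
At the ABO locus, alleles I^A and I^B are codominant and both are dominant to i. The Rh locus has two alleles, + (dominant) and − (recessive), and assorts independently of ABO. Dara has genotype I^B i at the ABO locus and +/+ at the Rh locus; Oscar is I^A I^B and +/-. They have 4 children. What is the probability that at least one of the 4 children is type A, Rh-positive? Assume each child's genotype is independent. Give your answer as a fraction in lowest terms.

ABO cross I^B i × I^A I^B → 1/4 A, 1/2 B, 1/4 AB.
Rh cross +/+ × +/- → 1 Rh+; so P(type A, Rh-positive) = 1/4 × 1 = 1/4 per child.
P(none) = (3/4)^4 = 81/256; P(at least one) = 1 − 81/256 = 175/256.

175/256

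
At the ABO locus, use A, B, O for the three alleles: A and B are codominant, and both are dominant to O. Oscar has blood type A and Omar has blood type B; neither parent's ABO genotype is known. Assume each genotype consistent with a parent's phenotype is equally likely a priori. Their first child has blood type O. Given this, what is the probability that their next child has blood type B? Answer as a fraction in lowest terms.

1/4

Possible genotypes: Oscar ∈ {AA, AO}; Omar ∈ {BB, BO}.
Weight each parental genotype pair by prior × P(type-O child):
  AO × BO: posterior weight 1; P(next child type B) = 1/4.
Weighted sum = 1/4.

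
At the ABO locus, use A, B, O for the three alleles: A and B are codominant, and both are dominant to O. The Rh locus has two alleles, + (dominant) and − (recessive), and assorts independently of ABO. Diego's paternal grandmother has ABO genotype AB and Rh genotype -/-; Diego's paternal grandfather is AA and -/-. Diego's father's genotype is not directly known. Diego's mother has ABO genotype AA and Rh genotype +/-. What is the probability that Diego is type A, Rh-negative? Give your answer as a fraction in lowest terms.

Diego's father's ABO genotype from AB × AA: 1/2 AA, 1/2 AB.
Crossing each possibility with the mother AA and summing P(type A): 1/2·1 + 1/2·1/2 = 3/4.
Similarly for Rh via the father's Rh distribution: P(Rh-) = 1/2.
Independent loci: 3/4 × 1/2 = 3/8.

3/8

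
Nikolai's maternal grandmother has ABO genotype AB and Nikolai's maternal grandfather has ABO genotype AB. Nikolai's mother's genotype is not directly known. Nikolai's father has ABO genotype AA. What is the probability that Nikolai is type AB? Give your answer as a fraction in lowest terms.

Nikolai's mother's ABO genotype from AB × AB: 1/4 AA, 1/2 AB, 1/4 BB.
Crossing each possibility with the father AA and summing P(type AB): 1/4·0 + 1/2·1/2 + 1/4·1 = 1/2.

1/2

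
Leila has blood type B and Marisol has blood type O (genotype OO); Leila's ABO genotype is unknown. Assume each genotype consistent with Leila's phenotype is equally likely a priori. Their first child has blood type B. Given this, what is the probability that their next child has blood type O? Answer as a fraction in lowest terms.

Possible genotypes: Leila ∈ {BB, BO}; Marisol ∈ {OO}.
Weight each parental genotype pair by prior × P(type-B child):
  BB × OO: posterior weight 2/3; P(next child type O) = 0.
  BO × OO: posterior weight 1/3; P(next child type O) = 1/2.
Weighted sum = 1/6.

1/6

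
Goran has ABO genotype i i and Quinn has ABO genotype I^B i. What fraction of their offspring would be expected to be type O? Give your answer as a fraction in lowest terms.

ABO cross i i × I^B i → offspring phenotypes: 1/2 O, 1/2 B.
So P(type O) = 1/2.

1/2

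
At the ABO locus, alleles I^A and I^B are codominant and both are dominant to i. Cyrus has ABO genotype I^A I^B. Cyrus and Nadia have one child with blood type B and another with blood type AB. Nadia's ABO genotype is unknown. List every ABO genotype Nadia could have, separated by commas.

For each candidate genotype of Nadia, check whether crossing it with I^A I^B can produce every observed child phenotype.
  I^A I^A → possible child types {A, AB} ✗
  I^A I^B → possible child types {A, B, AB} ✓
  I^A i → possible child types {A, B, AB} ✓
  I^B I^B → possible child types {B, AB} ✓
  I^B i → possible child types {A, B, AB} ✓
  i i → possible child types {A, B} ✗

I^A I^B, I^A i, I^B I^B, I^B i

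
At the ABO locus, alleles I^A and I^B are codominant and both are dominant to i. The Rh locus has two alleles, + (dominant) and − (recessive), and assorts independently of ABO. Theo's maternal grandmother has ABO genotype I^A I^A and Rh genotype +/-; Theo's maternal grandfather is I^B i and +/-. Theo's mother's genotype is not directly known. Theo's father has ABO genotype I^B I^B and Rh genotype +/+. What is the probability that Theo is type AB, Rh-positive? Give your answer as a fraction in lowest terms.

Theo's mother's ABO genotype from I^A I^A × I^B i: 1/2 I^A I^B, 1/2 I^A i.
Crossing each possibility with the father I^B I^B and summing P(type AB): 1/2·1/2 + 1/2·1/2 = 1/2.
Similarly for Rh via the mother's Rh distribution: P(Rh+) = 1.
Independent loci: 1/2 × 1 = 1/2.

1/2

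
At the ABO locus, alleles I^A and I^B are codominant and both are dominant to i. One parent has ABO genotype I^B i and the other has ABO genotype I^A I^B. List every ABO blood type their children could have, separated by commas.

A, B, AB

Gametes from I^B i × I^A I^B give offspring ABO genotypes I^A I^B, I^A i, I^B I^B, I^B i, i.e. phenotypes A, B, AB.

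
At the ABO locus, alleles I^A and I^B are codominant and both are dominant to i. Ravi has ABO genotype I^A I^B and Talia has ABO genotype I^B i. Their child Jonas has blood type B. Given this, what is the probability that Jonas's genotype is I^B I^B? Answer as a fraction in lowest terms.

Cross I^A I^B × I^B i → 1/4 I^A I^B, 1/4 I^A i, 1/4 I^B I^B, 1/4 I^B i.
Type-B genotypes among offspring: I^B I^B (1/4), I^B i (1/4); total 1/2.
P(I^B I^B | type B) = (1/4) / (1/2) = 1/2.

1/2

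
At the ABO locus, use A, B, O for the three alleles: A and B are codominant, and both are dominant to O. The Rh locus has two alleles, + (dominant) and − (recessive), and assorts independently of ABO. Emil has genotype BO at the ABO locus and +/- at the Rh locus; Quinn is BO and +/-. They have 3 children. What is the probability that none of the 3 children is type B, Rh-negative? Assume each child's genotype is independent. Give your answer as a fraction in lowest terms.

ABO cross BO × BO → 1/4 O, 3/4 B.
Rh cross +/- × +/- → 3/4 Rh+, 1/4 Rh-; so P(type B, Rh-negative) = 3/4 × 1/4 = 3/16 per child.
P(not type B, Rh-negative) = 13/16 for one child; (13/16)^3 = 2197/4096.

2197/4096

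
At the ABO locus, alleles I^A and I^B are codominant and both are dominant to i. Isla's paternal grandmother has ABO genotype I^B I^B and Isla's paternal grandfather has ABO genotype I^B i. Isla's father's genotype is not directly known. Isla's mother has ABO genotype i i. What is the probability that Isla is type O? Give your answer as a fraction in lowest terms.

1/4

Isla's father's ABO genotype from I^B I^B × I^B i: 1/2 I^B I^B, 1/2 I^B i.
Crossing each possibility with the mother i i and summing P(type O): 1/2·0 + 1/2·1/2 = 1/4.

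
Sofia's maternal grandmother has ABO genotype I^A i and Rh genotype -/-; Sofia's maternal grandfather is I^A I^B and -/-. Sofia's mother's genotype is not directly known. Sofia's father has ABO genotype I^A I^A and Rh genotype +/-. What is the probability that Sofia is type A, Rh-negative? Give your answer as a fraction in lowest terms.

3/8

Sofia's mother's ABO genotype from I^A i × I^A I^B: 1/4 I^A I^A, 1/4 I^A I^B, 1/4 I^A i, 1/4 I^B i.
Crossing each possibility with the father I^A I^A and summing P(type A): 1/4·1 + 1/4·1/2 + 1/4·1 + 1/4·1/2 = 3/4.
Similarly for Rh via the mother's Rh distribution: P(Rh-) = 1/2.
Independent loci: 3/4 × 1/2 = 3/8.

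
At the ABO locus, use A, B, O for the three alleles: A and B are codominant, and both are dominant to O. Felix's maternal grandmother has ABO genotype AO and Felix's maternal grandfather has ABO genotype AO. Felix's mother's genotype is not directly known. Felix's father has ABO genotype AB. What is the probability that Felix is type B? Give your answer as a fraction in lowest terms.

Felix's mother's ABO genotype from AO × AO: 1/4 AA, 1/2 AO, 1/4 OO.
Crossing each possibility with the father AB and summing P(type B): 1/4·0 + 1/2·1/4 + 1/4·1/2 = 1/4.

1/4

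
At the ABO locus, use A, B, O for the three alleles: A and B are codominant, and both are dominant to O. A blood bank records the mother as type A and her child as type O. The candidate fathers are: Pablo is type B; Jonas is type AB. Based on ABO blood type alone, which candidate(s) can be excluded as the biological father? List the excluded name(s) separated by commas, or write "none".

A candidate is excluded only if no genotype consistent with his phenotype could produce a type O child with a type A mother.
Jonas (type AB): no genotype consistent with that phenotype can produce a type-O child with a type-A mother.

Jonas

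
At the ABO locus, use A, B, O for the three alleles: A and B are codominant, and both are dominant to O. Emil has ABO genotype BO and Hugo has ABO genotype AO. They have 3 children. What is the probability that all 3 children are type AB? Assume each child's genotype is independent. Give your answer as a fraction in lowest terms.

ABO cross BO × AO → 1/4 O, 1/4 A, 1/4 B, 1/4 AB.
So P(type AB) = 1/4 per child.
All 3 independent: (1/4)^3 = 1/64.

1/64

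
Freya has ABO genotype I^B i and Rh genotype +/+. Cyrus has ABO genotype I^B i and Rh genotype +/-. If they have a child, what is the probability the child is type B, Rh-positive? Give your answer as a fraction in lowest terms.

ABO cross I^B i × I^B i → offspring phenotypes: 1/4 O, 3/4 B.
Rh cross +/+ × +/- → 1 Rh+.
Independent loci: P(type B, Rh-positive) = 3/4 × 1 = 3/4.

3/4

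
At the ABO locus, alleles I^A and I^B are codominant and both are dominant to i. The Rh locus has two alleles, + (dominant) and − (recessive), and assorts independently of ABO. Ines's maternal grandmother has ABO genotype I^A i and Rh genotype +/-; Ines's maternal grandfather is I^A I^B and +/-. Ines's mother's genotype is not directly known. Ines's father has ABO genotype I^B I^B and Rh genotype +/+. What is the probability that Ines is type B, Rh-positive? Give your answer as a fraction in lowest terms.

Ines's mother's ABO genotype from I^A i × I^A I^B: 1/4 I^A I^A, 1/4 I^A I^B, 1/4 I^A i, 1/4 I^B i.
Crossing each possibility with the father I^B I^B and summing P(type B): 1/4·0 + 1/4·1/2 + 1/4·1/2 + 1/4·1 = 1/2.
Similarly for Rh via the mother's Rh distribution: P(Rh+) = 1.
Independent loci: 1/2 × 1 = 1/2.

1/2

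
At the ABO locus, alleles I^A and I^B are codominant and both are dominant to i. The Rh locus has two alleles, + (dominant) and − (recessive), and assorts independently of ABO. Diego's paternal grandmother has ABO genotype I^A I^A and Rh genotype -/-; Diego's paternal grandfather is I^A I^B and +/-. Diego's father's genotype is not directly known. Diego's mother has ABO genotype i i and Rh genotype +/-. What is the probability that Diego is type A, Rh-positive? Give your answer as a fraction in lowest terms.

Diego's father's ABO genotype from I^A I^A × I^A I^B: 1/2 I^A I^A, 1/2 I^A I^B.
Crossing each possibility with the mother i i and summing P(type A): 1/2·1 + 1/2·1/2 = 3/4.
Similarly for Rh via the father's Rh distribution: P(Rh+) = 5/8.
Independent loci: 3/4 × 5/8 = 15/32.

15/32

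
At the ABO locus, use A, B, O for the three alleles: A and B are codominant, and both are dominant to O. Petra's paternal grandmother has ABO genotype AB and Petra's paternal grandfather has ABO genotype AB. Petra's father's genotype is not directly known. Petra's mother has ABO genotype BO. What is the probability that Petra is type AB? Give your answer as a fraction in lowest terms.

1/4

Petra's father's ABO genotype from AB × AB: 1/4 AA, 1/2 AB, 1/4 BB.
Crossing each possibility with the mother BO and summing P(type AB): 1/4·1/2 + 1/2·1/4 + 1/4·0 = 1/4.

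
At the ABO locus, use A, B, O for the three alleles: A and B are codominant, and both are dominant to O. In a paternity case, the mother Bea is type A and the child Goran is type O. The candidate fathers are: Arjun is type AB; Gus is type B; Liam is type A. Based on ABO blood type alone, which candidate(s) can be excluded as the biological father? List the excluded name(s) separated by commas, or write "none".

Arjun

A candidate is excluded only if no genotype consistent with his phenotype could produce a type O child with a type A mother.
Arjun (type AB): no genotype consistent with that phenotype can produce a type-O child with a type-A mother.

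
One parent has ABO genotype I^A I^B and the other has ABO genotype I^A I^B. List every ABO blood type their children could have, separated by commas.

A, B, AB

Gametes from I^A I^B × I^A I^B give offspring ABO genotypes I^A I^A, I^A I^B, I^B I^B, i.e. phenotypes A, B, AB.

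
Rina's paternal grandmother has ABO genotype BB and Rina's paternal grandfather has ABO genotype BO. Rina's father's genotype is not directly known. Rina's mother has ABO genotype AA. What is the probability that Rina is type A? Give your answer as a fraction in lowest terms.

1/4

Rina's father's ABO genotype from BB × BO: 1/2 BB, 1/2 BO.
Crossing each possibility with the mother AA and summing P(type A): 1/2·0 + 1/2·1/2 = 1/4.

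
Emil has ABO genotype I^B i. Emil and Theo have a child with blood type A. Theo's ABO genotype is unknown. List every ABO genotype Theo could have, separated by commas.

I^A I^A, I^A I^B, I^A i

For each candidate genotype of Theo, check whether crossing it with I^B i can produce every observed child phenotype.
  I^A I^A → possible child types {A, AB} ✓
  I^A I^B → possible child types {A, B, AB} ✓
  I^A i → possible child types {O, A, B, AB} ✓
  I^B I^B → possible child types {B} ✗
  I^B i → possible child types {O, B} ✗
  i i → possible child types {O, B} ✗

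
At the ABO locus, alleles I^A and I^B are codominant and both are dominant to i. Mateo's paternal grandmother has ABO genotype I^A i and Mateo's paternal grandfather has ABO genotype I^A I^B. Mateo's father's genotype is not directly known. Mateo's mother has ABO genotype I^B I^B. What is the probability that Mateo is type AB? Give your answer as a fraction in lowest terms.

Mateo's father's ABO genotype from I^A i × I^A I^B: 1/4 I^A I^A, 1/4 I^A I^B, 1/4 I^A i, 1/4 I^B i.
Crossing each possibility with the mother I^B I^B and summing P(type AB): 1/4·1 + 1/4·1/2 + 1/4·1/2 + 1/4·0 = 1/2.

1/2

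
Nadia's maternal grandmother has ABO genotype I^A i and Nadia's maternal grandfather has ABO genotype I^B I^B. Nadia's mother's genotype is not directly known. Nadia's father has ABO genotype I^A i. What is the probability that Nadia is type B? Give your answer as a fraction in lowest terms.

Nadia's mother's ABO genotype from I^A i × I^B I^B: 1/2 I^A I^B, 1/2 I^B i.
Crossing each possibility with the father I^A i and summing P(type B): 1/2·1/4 + 1/2·1/4 = 1/4.

1/4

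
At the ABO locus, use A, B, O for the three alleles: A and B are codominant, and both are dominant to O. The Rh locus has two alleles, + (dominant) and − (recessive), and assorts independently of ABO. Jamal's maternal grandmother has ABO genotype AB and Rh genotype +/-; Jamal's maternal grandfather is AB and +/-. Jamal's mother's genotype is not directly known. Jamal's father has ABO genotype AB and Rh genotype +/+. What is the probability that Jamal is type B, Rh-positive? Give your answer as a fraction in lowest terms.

Jamal's mother's ABO genotype from AB × AB: 1/4 AA, 1/2 AB, 1/4 BB.
Crossing each possibility with the father AB and summing P(type B): 1/4·0 + 1/2·1/4 + 1/4·1/2 = 1/4.
Similarly for Rh via the mother's Rh distribution: P(Rh+) = 1.
Independent loci: 1/4 × 1 = 1/4.

1/4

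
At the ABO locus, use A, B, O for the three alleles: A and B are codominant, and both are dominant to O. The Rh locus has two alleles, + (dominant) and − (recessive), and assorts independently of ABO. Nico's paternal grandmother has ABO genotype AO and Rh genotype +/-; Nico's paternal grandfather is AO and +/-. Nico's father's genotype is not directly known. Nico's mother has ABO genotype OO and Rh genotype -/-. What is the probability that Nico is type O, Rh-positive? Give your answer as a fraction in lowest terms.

Nico's father's ABO genotype from AO × AO: 1/4 AA, 1/2 AO, 1/4 OO.
Crossing each possibility with the mother OO and summing P(type O): 1/4·0 + 1/2·1/2 + 1/4·1 = 1/2.
Similarly for Rh via the father's Rh distribution: P(Rh+) = 1/2.
Independent loci: 1/2 × 1/2 = 1/4.

1/4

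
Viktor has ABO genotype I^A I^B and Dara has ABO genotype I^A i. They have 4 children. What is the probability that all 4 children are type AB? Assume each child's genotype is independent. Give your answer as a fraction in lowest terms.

1/256

ABO cross I^A I^B × I^A i → 1/2 A, 1/4 B, 1/4 AB.
So P(type AB) = 1/4 per child.
All 4 independent: (1/4)^4 = 1/256.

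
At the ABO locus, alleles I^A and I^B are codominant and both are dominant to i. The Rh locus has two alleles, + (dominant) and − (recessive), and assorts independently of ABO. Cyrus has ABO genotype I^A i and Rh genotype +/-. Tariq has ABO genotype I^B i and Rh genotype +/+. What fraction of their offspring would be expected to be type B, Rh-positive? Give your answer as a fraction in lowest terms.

ABO cross I^A i × I^B i → offspring phenotypes: 1/4 O, 1/4 A, 1/4 B, 1/4 AB.
Rh cross +/- × +/+ → 1 Rh+.
Independent loci: P(type B, Rh-positive) = 1/4 × 1 = 1/4.

1/4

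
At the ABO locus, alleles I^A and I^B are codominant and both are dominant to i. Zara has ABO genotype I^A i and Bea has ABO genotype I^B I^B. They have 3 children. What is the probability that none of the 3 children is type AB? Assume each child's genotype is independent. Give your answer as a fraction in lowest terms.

1/8

ABO cross I^A i × I^B I^B → 1/2 B, 1/2 AB.
So P(type AB) = 1/2 per child.
P(not type AB) = 1/2 for one child; (1/2)^3 = 1/8.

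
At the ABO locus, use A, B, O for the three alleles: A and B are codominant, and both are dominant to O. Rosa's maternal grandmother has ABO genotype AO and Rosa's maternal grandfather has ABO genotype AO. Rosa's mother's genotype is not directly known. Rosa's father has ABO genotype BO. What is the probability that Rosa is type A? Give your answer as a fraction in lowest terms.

Rosa's mother's ABO genotype from AO × AO: 1/4 AA, 1/2 AO, 1/4 OO.
Crossing each possibility with the father BO and summing P(type A): 1/4·1/2 + 1/2·1/4 + 1/4·0 = 1/4.

1/4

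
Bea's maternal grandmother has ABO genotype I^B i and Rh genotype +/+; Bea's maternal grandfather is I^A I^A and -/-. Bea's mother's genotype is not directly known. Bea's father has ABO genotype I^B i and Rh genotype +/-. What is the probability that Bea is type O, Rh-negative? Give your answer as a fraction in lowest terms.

1/32

Bea's mother's ABO genotype from I^B i × I^A I^A: 1/2 I^A I^B, 1/2 I^A i.
Crossing each possibility with the father I^B i and summing P(type O): 1/2·0 + 1/2·1/4 = 1/8.
Similarly for Rh via the mother's Rh distribution: P(Rh-) = 1/4.
Independent loci: 1/8 × 1/4 = 1/32.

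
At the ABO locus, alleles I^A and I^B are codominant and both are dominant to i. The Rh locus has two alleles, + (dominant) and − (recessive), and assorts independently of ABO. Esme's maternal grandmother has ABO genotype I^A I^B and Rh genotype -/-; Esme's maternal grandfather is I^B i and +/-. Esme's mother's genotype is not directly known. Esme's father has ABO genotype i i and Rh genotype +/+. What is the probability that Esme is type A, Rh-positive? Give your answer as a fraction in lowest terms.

1/4

Esme's mother's ABO genotype from I^A I^B × I^B i: 1/4 I^A I^B, 1/4 I^A i, 1/4 I^B I^B, 1/4 I^B i.
Crossing each possibility with the father i i and summing P(type A): 1/4·1/2 + 1/4·1/2 + 1/4·0 + 1/4·0 = 1/4.
Similarly for Rh via the mother's Rh distribution: P(Rh+) = 1.
Independent loci: 1/4 × 1 = 1/4.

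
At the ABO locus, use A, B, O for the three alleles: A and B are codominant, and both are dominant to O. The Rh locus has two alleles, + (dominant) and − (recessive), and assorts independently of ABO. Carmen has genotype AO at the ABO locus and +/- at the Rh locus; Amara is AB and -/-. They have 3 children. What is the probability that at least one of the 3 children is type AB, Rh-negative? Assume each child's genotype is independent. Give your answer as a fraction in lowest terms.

169/512

ABO cross AO × AB → 1/2 A, 1/4 B, 1/4 AB.
Rh cross +/- × -/- → 1/2 Rh+, 1/2 Rh-; so P(type AB, Rh-negative) = 1/4 × 1/2 = 1/8 per child.
P(none) = (7/8)^3 = 343/512; P(at least one) = 1 − 343/512 = 169/512.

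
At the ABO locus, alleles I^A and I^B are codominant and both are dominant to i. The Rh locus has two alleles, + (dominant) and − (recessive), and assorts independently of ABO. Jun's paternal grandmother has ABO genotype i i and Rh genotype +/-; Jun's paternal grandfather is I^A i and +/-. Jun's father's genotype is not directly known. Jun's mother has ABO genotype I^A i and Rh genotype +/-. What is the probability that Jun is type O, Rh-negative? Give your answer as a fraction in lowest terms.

3/32

Jun's father's ABO genotype from i i × I^A i: 1/2 I^A i, 1/2 i i.
Crossing each possibility with the mother I^A i and summing P(type O): 1/2·1/4 + 1/2·1/2 = 3/8.
Similarly for Rh via the father's Rh distribution: P(Rh-) = 1/4.
Independent loci: 3/8 × 1/4 = 3/32.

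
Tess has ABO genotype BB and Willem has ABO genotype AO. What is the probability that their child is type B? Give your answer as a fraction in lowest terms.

ABO cross BB × AO → offspring phenotypes: 1/2 B, 1/2 AB.
So P(type B) = 1/2.

1/2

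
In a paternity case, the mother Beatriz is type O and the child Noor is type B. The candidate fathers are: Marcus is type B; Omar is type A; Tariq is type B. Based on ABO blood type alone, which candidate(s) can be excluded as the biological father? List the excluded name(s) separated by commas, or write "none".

Omar

A candidate is excluded only if no genotype consistent with his phenotype could produce a type B child with a type O mother.
Omar (type A): no genotype consistent with that phenotype can produce a type-B child with a type-O mother.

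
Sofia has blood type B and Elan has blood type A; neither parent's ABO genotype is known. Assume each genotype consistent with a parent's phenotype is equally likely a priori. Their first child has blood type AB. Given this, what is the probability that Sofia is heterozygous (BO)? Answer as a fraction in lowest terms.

1/3

Possible genotypes: Sofia ∈ {BB, BO}; Elan ∈ {AA, AO}.
Weight each parental genotype pair by prior × P(type-AB child):
  BB × AA: posterior weight 4/9.
  BB × AO: posterior weight 2/9.
  BO × AA: posterior weight 2/9.
  BO × AO: posterior weight 1/9.
Sum the posterior weight over pairs where Sofia is BO: 1/3.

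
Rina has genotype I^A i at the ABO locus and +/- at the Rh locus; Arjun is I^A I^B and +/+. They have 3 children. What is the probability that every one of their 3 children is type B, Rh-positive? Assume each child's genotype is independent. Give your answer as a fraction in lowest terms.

1/64

ABO cross I^A i × I^A I^B → 1/2 A, 1/4 B, 1/4 AB.
Rh cross +/- × +/+ → 1 Rh+; so P(type B, Rh-positive) = 1/4 × 1 = 1/4 per child.
All 3 independent: (1/4)^3 = 1/64.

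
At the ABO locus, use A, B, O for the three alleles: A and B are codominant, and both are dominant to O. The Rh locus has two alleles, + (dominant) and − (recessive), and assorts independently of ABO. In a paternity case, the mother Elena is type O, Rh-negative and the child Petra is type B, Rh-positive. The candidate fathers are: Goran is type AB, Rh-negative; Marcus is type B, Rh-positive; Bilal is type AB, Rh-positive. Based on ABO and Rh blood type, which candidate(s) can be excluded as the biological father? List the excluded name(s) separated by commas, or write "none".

A candidate is excluded only if no genotype consistent with his phenotype could produce a type B, Rh-positive child with a type O, Rh-negative mother.
Goran (type AB, Rh-): no genotype consistent with that phenotype can produce a type-B Rh+ child with a type-O mother.

Goran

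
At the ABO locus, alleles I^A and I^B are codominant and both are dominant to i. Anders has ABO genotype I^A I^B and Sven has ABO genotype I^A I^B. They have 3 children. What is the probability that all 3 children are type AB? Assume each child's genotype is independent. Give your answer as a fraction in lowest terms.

1/8

ABO cross I^A I^B × I^A I^B → 1/4 A, 1/4 B, 1/2 AB.
So P(type AB) = 1/2 per child.
All 3 independent: (1/2)^3 = 1/8.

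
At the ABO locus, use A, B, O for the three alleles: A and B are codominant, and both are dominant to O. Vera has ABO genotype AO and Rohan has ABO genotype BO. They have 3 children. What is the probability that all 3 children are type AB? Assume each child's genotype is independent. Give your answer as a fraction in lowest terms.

1/64

ABO cross AO × BO → 1/4 O, 1/4 A, 1/4 B, 1/4 AB.
So P(type AB) = 1/4 per child.
All 3 independent: (1/4)^3 = 1/64.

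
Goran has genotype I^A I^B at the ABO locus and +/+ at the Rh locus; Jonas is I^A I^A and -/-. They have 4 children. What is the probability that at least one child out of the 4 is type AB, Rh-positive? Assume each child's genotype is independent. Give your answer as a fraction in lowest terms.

15/16

ABO cross I^A I^B × I^A I^A → 1/2 A, 1/2 AB.
Rh cross +/+ × -/- → 1 Rh+; so P(type AB, Rh-positive) = 1/2 × 1 = 1/2 per child.
P(none) = (1/2)^4 = 1/16; P(at least one) = 1 − 1/16 = 15/16.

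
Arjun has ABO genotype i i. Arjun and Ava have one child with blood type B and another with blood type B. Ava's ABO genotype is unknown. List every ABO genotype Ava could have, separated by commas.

For each candidate genotype of Ava, check whether crossing it with i i can produce every observed child phenotype.
  I^A I^A → possible child types {A} ✗
  I^A I^B → possible child types {A, B} ✓
  I^A i → possible child types {O, A} ✗
  I^B I^B → possible child types {B} ✓
  I^B i → possible child types {O, B} ✓
  i i → possible child types {O} ✗

I^A I^B, I^B I^B, I^B i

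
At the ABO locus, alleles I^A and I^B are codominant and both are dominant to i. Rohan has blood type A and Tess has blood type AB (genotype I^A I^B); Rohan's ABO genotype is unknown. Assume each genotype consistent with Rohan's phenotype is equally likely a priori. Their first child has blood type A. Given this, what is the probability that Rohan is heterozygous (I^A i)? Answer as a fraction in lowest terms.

Possible genotypes: Rohan ∈ {I^A I^A, I^A i}; Tess ∈ {I^A I^B}.
Weight each parental genotype pair by prior × P(type-A child):
  I^A I^A × I^A I^B: posterior weight 1/2.
  I^A i × I^A I^B: posterior weight 1/2.
Sum the posterior weight over pairs where Rohan is I^A i: 1/2.

1/2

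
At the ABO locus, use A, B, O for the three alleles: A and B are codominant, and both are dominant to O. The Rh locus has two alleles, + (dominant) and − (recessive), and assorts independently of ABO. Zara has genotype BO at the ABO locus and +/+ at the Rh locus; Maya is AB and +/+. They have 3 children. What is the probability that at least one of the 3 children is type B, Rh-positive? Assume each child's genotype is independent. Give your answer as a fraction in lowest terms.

ABO cross BO × AB → 1/4 A, 1/2 B, 1/4 AB.
Rh cross +/+ × +/+ → 1 Rh+; so P(type B, Rh-positive) = 1/2 × 1 = 1/2 per child.
P(none) = (1/2)^3 = 1/8; P(at least one) = 1 − 1/8 = 7/8.

7/8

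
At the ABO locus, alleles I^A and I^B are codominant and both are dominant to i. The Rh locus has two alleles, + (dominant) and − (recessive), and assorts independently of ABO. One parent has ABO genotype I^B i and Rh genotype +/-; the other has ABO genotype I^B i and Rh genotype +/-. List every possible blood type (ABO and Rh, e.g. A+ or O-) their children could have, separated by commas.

O+, O-, B+, B-

Gametes from I^B i × I^B i give offspring ABO genotypes I^B I^B, I^B i, i i, i.e. phenotypes O, B.
Rh cross +/- × +/- → phenotypes Rh+, Rh-.
Combining independently: O+, O-, B+, B-.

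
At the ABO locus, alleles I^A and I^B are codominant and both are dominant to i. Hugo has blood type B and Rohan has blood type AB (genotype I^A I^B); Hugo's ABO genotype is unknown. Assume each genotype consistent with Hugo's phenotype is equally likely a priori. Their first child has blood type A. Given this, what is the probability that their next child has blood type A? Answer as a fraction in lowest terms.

Possible genotypes: Hugo ∈ {I^B I^B, I^B i}; Rohan ∈ {I^A I^B}.
Weight each parental genotype pair by prior × P(type-A child):
  I^B i × I^A I^B: posterior weight 1; P(next child type A) = 1/4.
Weighted sum = 1/4.

1/4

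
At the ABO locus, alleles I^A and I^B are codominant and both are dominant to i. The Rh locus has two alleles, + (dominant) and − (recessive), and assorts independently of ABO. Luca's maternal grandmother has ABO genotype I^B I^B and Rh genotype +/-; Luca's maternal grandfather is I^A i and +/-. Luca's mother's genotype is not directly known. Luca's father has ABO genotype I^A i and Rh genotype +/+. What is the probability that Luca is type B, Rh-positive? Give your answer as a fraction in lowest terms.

Luca's mother's ABO genotype from I^B I^B × I^A i: 1/2 I^A I^B, 1/2 I^B i.
Crossing each possibility with the father I^A i and summing P(type B): 1/2·1/4 + 1/2·1/4 = 1/4.
Similarly for Rh via the mother's Rh distribution: P(Rh+) = 1.
Independent loci: 1/4 × 1 = 1/4.

1/4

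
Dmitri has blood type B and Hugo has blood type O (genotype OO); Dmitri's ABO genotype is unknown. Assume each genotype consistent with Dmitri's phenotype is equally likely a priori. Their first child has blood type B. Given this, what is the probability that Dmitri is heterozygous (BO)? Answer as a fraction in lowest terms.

1/3

Possible genotypes: Dmitri ∈ {BB, BO}; Hugo ∈ {OO}.
Weight each parental genotype pair by prior × P(type-B child):
  BB × OO: posterior weight 2/3.
  BO × OO: posterior weight 1/3.
Sum the posterior weight over pairs where Dmitri is BO: 1/3.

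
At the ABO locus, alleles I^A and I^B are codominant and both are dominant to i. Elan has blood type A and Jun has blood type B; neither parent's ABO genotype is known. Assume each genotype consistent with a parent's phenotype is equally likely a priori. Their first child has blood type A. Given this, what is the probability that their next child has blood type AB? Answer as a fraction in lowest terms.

5/12

Possible genotypes: Elan ∈ {I^A I^A, I^A i}; Jun ∈ {I^B I^B, I^B i}.
Weight each parental genotype pair by prior × P(type-A child):
  I^A I^A × I^B i: posterior weight 2/3; P(next child type AB) = 1/2.
  I^A i × I^B i: posterior weight 1/3; P(next child type AB) = 1/4.
Weighted sum = 5/12.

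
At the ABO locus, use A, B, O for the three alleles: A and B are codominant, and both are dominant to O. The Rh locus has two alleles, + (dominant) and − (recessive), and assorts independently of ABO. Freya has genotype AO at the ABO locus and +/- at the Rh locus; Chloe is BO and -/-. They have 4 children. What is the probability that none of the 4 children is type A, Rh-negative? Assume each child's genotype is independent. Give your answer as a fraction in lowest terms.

ABO cross AO × BO → 1/4 O, 1/4 A, 1/4 B, 1/4 AB.
Rh cross +/- × -/- → 1/2 Rh+, 1/2 Rh-; so P(type A, Rh-negative) = 1/4 × 1/2 = 1/8 per child.
P(not type A, Rh-negative) = 7/8 for one child; (7/8)^4 = 2401/4096.

2401/4096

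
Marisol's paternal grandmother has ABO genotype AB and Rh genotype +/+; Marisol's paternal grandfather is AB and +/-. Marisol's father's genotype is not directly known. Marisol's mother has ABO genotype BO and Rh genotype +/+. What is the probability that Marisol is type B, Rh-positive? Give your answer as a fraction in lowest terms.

Marisol's father's ABO genotype from AB × AB: 1/4 AA, 1/2 AB, 1/4 BB.
Crossing each possibility with the mother BO and summing P(type B): 1/4·0 + 1/2·1/2 + 1/4·1 = 1/2.
Similarly for Rh via the father's Rh distribution: P(Rh+) = 1.
Independent loci: 1/2 × 1 = 1/2.

1/2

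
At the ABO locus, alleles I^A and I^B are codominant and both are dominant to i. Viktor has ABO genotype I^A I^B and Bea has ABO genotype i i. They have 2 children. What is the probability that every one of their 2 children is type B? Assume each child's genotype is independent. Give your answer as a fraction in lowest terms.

1/4

ABO cross I^A I^B × i i → 1/2 A, 1/2 B.
So P(type B) = 1/2 per child.
All 2 independent: (1/2)^2 = 1/4.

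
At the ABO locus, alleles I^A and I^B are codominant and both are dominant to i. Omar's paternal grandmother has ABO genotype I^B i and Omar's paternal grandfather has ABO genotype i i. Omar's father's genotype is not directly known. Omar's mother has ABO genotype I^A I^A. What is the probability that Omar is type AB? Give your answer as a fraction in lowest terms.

Omar's father's ABO genotype from I^B i × i i: 1/2 I^B i, 1/2 i i.
Crossing each possibility with the mother I^A I^A and summing P(type AB): 1/2·1/2 + 1/2·0 = 1/4.

1/4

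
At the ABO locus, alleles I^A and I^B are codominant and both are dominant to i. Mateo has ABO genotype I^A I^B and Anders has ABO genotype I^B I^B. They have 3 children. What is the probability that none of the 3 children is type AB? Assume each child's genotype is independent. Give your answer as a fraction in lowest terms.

1/8

ABO cross I^A I^B × I^B I^B → 1/2 B, 1/2 AB.
So P(type AB) = 1/2 per child.
P(not type AB) = 1/2 for one child; (1/2)^3 = 1/8.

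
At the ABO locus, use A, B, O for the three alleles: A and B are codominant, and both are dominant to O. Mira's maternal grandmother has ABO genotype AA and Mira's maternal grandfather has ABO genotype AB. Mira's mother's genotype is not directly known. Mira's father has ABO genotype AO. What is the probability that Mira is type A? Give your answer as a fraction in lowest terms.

Mira's mother's ABO genotype from AA × AB: 1/2 AA, 1/2 AB.
Crossing each possibility with the father AO and summing P(type A): 1/2·1 + 1/2·1/2 = 3/4.

3/4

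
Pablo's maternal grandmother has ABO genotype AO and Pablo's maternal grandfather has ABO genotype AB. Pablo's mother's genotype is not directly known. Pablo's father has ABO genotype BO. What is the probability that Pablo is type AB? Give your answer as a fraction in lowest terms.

1/4

Pablo's mother's ABO genotype from AO × AB: 1/4 AA, 1/4 AB, 1/4 AO, 1/4 BO.
Crossing each possibility with the father BO and summing P(type AB): 1/4·1/2 + 1/4·1/4 + 1/4·1/4 + 1/4·0 = 1/4.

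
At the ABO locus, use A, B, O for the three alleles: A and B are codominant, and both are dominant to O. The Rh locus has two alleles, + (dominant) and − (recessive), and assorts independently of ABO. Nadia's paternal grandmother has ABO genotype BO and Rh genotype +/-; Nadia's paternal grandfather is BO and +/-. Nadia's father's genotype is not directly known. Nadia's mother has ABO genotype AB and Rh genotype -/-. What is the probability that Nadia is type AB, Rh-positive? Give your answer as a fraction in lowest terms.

1/8

Nadia's father's ABO genotype from BO × BO: 1/4 BB, 1/2 BO, 1/4 OO.
Crossing each possibility with the mother AB and summing P(type AB): 1/4·1/2 + 1/2·1/4 + 1/4·0 = 1/4.
Similarly for Rh via the father's Rh distribution: P(Rh+) = 1/2.
Independent loci: 1/4 × 1/2 = 1/8.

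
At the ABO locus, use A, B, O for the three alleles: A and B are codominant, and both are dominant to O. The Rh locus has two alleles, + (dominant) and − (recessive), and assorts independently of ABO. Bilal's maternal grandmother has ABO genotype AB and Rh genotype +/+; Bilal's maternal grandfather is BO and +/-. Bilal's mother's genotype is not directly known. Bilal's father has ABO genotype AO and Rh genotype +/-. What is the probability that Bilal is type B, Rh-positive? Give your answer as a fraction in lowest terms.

7/32

Bilal's mother's ABO genotype from AB × BO: 1/4 AB, 1/4 AO, 1/4 BB, 1/4 BO.
Crossing each possibility with the father AO and summing P(type B): 1/4·1/4 + 1/4·0 + 1/4·1/2 + 1/4·1/4 = 1/4.
Similarly for Rh via the mother's Rh distribution: P(Rh+) = 7/8.
Independent loci: 1/4 × 7/8 = 7/32.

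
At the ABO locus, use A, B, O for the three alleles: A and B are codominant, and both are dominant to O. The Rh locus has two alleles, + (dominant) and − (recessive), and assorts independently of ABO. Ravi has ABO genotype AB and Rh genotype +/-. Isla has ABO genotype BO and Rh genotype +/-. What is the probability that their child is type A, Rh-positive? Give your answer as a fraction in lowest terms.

3/16

ABO cross AB × BO → offspring phenotypes: 1/4 A, 1/2 B, 1/4 AB.
Rh cross +/- × +/- → 3/4 Rh+, 1/4 Rh-.
Independent loci: P(type A, Rh-positive) = 1/4 × 3/4 = 3/16.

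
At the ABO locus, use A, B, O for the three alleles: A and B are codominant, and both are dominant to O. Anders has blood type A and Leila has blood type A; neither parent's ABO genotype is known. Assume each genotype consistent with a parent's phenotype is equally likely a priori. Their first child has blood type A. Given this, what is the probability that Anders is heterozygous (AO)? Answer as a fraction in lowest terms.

Possible genotypes: Anders ∈ {AA, AO}; Leila ∈ {AA, AO}.
Weight each parental genotype pair by prior × P(type-A child):
  AA × AA: posterior weight 4/15.
  AA × AO: posterior weight 4/15.
  AO × AA: posterior weight 4/15.
  AO × AO: posterior weight 1/5.
Sum the posterior weight over pairs where Anders is AO: 7/15.

7/15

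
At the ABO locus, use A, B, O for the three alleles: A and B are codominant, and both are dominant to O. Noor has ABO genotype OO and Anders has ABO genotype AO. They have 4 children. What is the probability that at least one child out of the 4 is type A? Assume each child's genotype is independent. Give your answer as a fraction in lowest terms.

ABO cross OO × AO → 1/2 O, 1/2 A.
So P(type A) = 1/2 per child.
P(none) = (1/2)^4 = 1/16; P(at least one) = 1 − 1/16 = 15/16.

15/16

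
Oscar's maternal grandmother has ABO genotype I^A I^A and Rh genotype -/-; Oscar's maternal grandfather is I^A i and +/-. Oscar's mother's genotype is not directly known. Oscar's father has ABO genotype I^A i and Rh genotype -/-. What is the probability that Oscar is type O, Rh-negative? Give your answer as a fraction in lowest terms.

Oscar's mother's ABO genotype from I^A I^A × I^A i: 1/2 I^A I^A, 1/2 I^A i.
Crossing each possibility with the father I^A i and summing P(type O): 1/2·0 + 1/2·1/4 = 1/8.
Similarly for Rh via the mother's Rh distribution: P(Rh-) = 3/4.
Independent loci: 1/8 × 3/4 = 3/32.

3/32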